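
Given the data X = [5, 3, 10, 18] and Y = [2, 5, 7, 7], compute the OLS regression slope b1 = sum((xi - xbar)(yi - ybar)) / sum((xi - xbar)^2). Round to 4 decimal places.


The sample means are xbar = 9.0000 and ybar = 5.2500.
Compute S_xx = 134.0000 and S_xy = 32.0000.
Slope b1 = S_xy / S_xx = 32.0000 / 134.0000 = 0.2388.

0.2388


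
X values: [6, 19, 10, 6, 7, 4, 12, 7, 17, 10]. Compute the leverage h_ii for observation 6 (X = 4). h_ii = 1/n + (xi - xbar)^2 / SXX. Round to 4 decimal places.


Compute xbar = 9.8000 with n = 10 observations.
SXX = 219.6000.
Leverage = 1/10 + (4 - 9.8000)^2/219.6000 = 0.2532.

0.2532


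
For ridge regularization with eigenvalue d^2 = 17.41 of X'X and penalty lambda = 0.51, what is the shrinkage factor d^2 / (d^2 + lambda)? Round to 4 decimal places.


Denominator = d^2 + lambda = 17.41 + 0.51 = 17.9200.
Shrinkage = 17.41 / 17.9200 = 0.9715.

0.9715


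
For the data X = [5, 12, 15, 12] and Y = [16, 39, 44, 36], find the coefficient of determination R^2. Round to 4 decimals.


After computing the OLS fit (b0=2.1759, b1=2.8704):
SSres = 7.8426, SStot = 452.7500.
R^2 = 1 - 7.8426/452.7500 = 0.9827.

0.9827


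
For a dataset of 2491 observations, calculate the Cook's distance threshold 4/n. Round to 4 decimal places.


The threshold is 4/n.
4/2491 = 0.0016.

0.0016


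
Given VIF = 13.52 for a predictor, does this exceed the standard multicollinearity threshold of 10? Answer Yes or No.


Compare VIF = 13.52 to the threshold of 10.
13.52 >= 10, so the answer is Yes.

Yes


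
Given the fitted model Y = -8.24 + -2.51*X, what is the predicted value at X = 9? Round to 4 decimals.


Substitute X = 9 into the equation:
Y = -8.24 + -2.51 * 9 = -8.24 + -22.5900 = -30.8300.

-30.8300


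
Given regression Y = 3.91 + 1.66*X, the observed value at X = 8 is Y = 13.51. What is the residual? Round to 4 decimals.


Fitted value at X = 8 is yhat = 3.91 + 1.66*8 = 17.1900.
Residual = 13.51 - 17.1900 = -3.6800.

-3.6800


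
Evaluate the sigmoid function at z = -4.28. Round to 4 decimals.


First, exp(4.2800) = 72.2404.
Then sigma(z) = 1/(1 + 72.2404) = 0.0137.

0.0137


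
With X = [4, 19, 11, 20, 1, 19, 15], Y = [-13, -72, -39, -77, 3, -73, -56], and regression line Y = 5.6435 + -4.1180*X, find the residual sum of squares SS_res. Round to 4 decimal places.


For each point, residual = actual - predicted.
Residuals: [-2.1715, 0.5985, 0.6545, -0.2835, 1.4745, -0.4015, 0.1265].
Sum of squared residuals = 7.9337.

7.9337


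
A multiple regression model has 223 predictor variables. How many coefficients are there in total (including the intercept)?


Each predictor gets one coefficient, plus one intercept.
Total parameters = 223 + 1 = 224.

224


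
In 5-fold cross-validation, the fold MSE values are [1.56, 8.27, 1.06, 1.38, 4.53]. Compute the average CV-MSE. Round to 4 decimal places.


Sum of fold MSEs = 16.8000.
Average = 16.8000 / 5 = 3.3600.

3.3600


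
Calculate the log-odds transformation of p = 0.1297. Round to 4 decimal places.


1 - p = 0.8703.
p/(1-p) = 0.1490.
logit = ln(0.1490) = -1.9036.

-1.9036


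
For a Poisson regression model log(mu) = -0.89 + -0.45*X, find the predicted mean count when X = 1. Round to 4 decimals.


Compute eta = -0.89 + -0.45 * 1 = -1.3400.
Apply inverse link: mu = e^-1.3400 = 0.2618.

0.2618


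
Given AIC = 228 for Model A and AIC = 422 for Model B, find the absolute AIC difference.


|AIC_A - AIC_B| = |228 - 422| = 194.
Model A is preferred (lower AIC).

194


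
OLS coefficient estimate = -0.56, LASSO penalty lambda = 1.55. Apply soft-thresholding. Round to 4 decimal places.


Absolute value: |-0.56| = 0.56.
Compare to lambda = 1.55.
Since |beta| <= lambda, the coefficient is set to 0.

0.0000


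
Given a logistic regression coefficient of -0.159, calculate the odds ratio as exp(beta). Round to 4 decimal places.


The odds ratio is computed as:
OR = e^(-0.159) = 0.8530.

0.8530


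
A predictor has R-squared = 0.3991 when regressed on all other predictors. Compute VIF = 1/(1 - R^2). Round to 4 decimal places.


Denominator: 1 - 0.3991 = 0.6009.
VIF = 1 / 0.6009 = 1.6642.

1.6642


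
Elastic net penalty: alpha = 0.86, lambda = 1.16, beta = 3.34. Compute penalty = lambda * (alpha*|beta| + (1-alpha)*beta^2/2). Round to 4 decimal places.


alpha * |beta| = 0.86 * 3.34 = 2.8724.
(1-alpha) * beta^2/2 = 0.14 * 11.1556/2 = 0.7809.
Total = 1.16 * (2.8724 + 0.7809) = 4.2378.

4.2378


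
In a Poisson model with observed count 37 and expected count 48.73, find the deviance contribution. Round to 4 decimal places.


y/mu = 37/48.73 = 0.759286 (approx.), and ln(37/48.73) = -0.275377.
y * ln(y/mu) = 37 * -0.275377 = -10.188949.
y - mu = -11.73.
D = 2 * (-10.188949 - -11.73) = 3.082102, which rounds to 3.0821.

3.0821


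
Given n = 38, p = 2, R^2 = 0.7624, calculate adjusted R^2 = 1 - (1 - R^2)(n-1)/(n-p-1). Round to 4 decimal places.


Plug in: Adj R^2 = 1 - (1 - 0.7624) * 37/35.
= 1 - 0.2376 * 37/35
= 1 - 8.7912 / 35
= 1 - 0.2512 = 0.7488.

0.7488


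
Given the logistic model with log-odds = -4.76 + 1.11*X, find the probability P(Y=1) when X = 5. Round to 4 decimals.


Compute z = -4.76 + (1.11)(5) = 0.7900.
exp(-z) = 0.4538.
P = 1/(1 + 0.4538) = 0.6878.

0.6878


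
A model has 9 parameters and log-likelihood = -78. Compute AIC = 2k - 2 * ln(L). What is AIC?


Compute:
2k = 2*9 = 18.
-2*loglik = -2*(-78) = 156.
AIC = 18 + 156 = 174.

174


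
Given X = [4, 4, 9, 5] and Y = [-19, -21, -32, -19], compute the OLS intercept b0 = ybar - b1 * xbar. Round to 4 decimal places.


The slope is b1 = -2.5000.
Sample means are xbar = 5.5000 and ybar = -22.7500.
Intercept: b0 = -22.7500 - (-2.5000)(5.5000) = -9.0000.

-9.0000


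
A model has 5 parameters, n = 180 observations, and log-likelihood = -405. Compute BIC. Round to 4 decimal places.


k * ln(n) = 5 * ln(180) = 5 * 5.192957 = 25.964785.
-2 * loglik = -2 * (-405) = 810.
BIC = 25.964785 + 810 = 835.964785, which rounds to 835.9648.

835.9648


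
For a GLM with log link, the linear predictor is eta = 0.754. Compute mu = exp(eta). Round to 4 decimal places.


Apply the inverse link:
mu = e^0.754 = 2.1255.

2.1255


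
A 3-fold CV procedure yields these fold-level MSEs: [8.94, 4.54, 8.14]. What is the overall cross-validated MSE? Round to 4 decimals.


Sum of fold MSEs = 21.6200.
Average = 21.6200 / 3 = 7.2067.

7.2067


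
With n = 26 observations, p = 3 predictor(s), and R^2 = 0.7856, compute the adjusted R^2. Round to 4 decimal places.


Using the formula:
(1 - 0.7856) = 0.2144.
Multiply by 25/22: 0.2144 * 25 = 5.3600, then 5.3600 / 22 = 0.2436.
Adj R^2 = 1 - 0.2436 = 0.7564.

0.7564


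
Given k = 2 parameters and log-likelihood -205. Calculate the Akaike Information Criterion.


Compute:
2k = 2*2 = 4.
-2*loglik = -2*(-205) = 410.
AIC = 4 + 410 = 414.

414


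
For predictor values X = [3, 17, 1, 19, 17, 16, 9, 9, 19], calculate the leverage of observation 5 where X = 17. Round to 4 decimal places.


n = 9, xbar = 12.2222.
SXX = sum((xi - xbar)^2) = 383.5556.
h = 1/9 + (17 - 12.2222)^2 / 383.5556 = 0.1706.

0.1706


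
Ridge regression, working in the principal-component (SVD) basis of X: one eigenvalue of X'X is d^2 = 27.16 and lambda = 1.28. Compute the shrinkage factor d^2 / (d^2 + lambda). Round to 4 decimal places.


d^2 + lambda = 27.16 + 1.28 = 28.4400.
Shrinkage factor = 27.16/28.4400 = 0.9550.

0.9550


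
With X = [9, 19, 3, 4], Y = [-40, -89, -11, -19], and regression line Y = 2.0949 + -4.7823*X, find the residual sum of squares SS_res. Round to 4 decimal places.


Predicted values from Y = 2.0949 + -4.7823*X.
Residuals: [0.9458, -0.2312, 1.2520, -1.9657].
SSres = 6.3795.

6.3795


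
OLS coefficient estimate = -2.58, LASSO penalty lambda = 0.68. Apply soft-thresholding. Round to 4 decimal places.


|beta_OLS| = 2.58.
lambda = 0.68.
Since |beta| > lambda, coefficient = sign(beta)*(|beta| - lambda) = -1.9000.
Result = -1.9000.

-1.9000


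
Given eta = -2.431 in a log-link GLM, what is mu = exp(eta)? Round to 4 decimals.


Apply the inverse link:
mu = e^-2.431 = 0.0879.

0.0879


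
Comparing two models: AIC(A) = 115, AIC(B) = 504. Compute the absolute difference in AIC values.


Compute |115 - 504| = 389.
Model A has the smaller AIC.

389


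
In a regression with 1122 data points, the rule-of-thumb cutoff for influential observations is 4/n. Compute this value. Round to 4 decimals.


Using the rule of thumb:
Threshold = 4 / 1122 = 0.0036.

0.0036


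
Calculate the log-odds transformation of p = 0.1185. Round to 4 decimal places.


1 - p = 0.8815.
p/(1-p) = 0.1344.
logit = ln(0.1344) = -2.0067.

-2.0067


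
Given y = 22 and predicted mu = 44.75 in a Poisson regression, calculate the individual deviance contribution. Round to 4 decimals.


y/mu = 22/44.75 = 0.491620 (approx.), and ln(22/44.75) = -0.710049.
y * ln(y/mu) = 22 * -0.710049 = -15.621078.
y - mu = -22.75.
D = 2 * (-15.621078 - -22.75) = 14.257844, which rounds to 14.2578.

14.2578


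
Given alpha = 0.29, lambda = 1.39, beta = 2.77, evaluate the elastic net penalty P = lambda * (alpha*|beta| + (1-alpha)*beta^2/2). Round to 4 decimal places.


Compute:
L1 = 0.29 * 2.77 = 0.8033.
L2 = 0.71 * 2.77^2 / 2 = 2.7239.
Penalty = 1.39 * (0.8033 + 2.7239) = 4.9028.

4.9028


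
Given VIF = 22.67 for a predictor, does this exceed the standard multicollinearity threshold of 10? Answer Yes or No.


Compare VIF = 22.67 to the threshold of 10.
22.67 >= 10, so the answer is Yes.

Yes


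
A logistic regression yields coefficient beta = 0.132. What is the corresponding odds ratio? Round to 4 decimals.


Odds ratio = exp(beta) = exp(0.132).
= 1.1411.

1.1411


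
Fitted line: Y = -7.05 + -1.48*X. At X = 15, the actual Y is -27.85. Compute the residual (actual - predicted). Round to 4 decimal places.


Compute yhat = -7.05 + (-1.48)(15) = -29.2500.
Residual = actual - predicted = -27.85 - -29.2500 = 1.4000.

1.4000


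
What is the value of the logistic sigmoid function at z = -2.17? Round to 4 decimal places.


exp(2.1700) = 8.7583.
1 + exp(-z) = 9.7583.
sigmoid = 1/9.7583 = 0.1025.

0.1025


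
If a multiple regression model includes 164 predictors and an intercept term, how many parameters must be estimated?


Each predictor gets one coefficient, plus one intercept.
Total parameters = 164 + 1 = 165.

165


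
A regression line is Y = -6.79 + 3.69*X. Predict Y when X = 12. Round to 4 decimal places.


Plug X = 12 into Y = -6.79 + 3.69*X:
Y = -6.79 + 44.2800 = 37.4900.

37.4900


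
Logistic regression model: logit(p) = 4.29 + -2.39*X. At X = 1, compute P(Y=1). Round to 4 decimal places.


Compute z = 4.29 + (-2.39)(1) = 1.9000.
exp(-z) = 0.1496.
P = 1/(1 + 0.1496) = 0.8699.

0.8699


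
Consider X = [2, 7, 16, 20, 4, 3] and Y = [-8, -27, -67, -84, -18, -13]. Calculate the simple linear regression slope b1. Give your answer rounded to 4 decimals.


First compute the means: xbar = 8.6667, ybar = -36.1667.
Then S_xx = sum((xi - xbar)^2) = 283.3333.
S_xy = sum((xi - xbar)(yi - ybar)) = -1187.3333.
b1 = S_xy / S_xx = -1187.3333 / 283.3333 = -4.1906.

-4.1906


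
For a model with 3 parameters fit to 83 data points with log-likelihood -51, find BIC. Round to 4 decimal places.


Compute k*ln(n) = 3*ln(83) = 3*4.418841 = 13.256523.
Then -2*loglik = 102.
BIC = 13.256523 + 102 = 115.256523, which rounds to 115.2565.

115.2565


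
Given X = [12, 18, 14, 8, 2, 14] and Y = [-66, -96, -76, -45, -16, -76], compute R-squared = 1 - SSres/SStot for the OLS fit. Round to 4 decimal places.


Fit the OLS line: b0 = -5.5932, b1 = -5.0212.
SSres = 0.7627.
SStot = 3967.5000.
R^2 = 1 - 0.7627/3967.5000 = 0.9998.

0.9998


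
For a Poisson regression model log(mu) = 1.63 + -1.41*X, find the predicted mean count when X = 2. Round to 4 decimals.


Linear predictor: eta = 1.63 + (-1.41)(2) = -1.1900.
Expected count: mu = exp(-1.1900) = 0.3042.

0.3042


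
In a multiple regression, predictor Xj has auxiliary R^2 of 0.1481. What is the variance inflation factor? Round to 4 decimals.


Denominator: 1 - 0.1481 = 0.8519.
VIF = 1 / 0.8519 = 1.1738.

1.1738


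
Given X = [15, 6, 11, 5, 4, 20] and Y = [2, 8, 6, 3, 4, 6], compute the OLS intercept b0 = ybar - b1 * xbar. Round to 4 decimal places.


Compute b1 = 0.0008 from the OLS formula.
With xbar = 10.1667 and ybar = 4.8333, the intercept is:
b0 = 4.8333 - 0.0008 * 10.1667 = 4.8250.

4.8250


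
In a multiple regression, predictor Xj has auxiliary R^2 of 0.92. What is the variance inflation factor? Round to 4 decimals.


VIF = 1 / (1 - 0.92).
= 1 / 0.08 = 12.5000.

12.5000


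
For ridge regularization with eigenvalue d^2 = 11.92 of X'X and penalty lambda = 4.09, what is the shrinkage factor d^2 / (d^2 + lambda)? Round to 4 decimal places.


d^2 + lambda = 11.92 + 4.09 = 16.0100.
Shrinkage factor = 11.92/16.0100 = 0.7445.

0.7445


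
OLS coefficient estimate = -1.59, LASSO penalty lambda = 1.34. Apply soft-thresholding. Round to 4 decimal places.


|beta_OLS| = 1.59.
lambda = 1.34.
Since |beta| > lambda, coefficient = sign(beta)*(|beta| - lambda) = -0.2500.
Result = -0.2500.

-0.2500


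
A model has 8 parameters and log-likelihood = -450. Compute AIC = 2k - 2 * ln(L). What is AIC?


Compute:
2k = 2*8 = 16.
-2*loglik = -2*(-450) = 900.
AIC = 16 + 900 = 916.

916


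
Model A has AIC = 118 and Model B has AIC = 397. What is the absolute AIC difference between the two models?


Compute |118 - 397| = 279.
Model A has the smaller AIC.

279


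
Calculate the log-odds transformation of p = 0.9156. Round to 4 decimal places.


The odds are p/(1-p) = 0.9156 / 0.0844 = 10.8483.
logit(p) = ln(10.8483) = 2.3840.

2.3840


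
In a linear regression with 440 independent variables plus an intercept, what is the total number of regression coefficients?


Each predictor gets one coefficient, plus one intercept.
Total parameters = 440 + 1 = 441.

441


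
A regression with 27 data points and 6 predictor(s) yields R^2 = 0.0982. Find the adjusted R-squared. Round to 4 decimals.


Plug in: Adj R^2 = 1 - (1 - 0.0982) * 26/20.
= 1 - 0.9018 * 26/20
= 1 - 23.4468 / 20
= 1 - 1.1723 = -0.1723.

-0.1723


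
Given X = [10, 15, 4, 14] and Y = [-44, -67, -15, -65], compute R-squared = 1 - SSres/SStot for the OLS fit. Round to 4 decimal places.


Fit the OLS line: b0 = 4.2742, b1 = -4.8395.
SSres = 4.0736.
SStot = 1754.7500.
R^2 = 1 - 4.0736/1754.7500 = 0.9977.

0.9977


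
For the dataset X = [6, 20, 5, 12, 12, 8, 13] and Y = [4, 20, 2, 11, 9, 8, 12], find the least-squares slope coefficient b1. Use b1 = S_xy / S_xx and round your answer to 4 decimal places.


The sample means are xbar = 10.8571 and ybar = 9.4286.
Compute S_xx = 156.8571 and S_xy = 177.4286.
Slope b1 = S_xy / S_xx = 177.4286 / 156.8571 = 1.1311.

1.1311


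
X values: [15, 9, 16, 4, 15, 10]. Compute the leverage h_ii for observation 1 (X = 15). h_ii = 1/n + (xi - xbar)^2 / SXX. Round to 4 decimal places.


Compute xbar = 11.5000 with n = 6 observations.
SXX = 109.5000.
Leverage = 1/6 + (15 - 11.5000)^2/109.5000 = 0.2785.

0.2785


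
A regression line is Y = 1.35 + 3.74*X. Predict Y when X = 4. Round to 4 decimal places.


Plug X = 4 into Y = 1.35 + 3.74*X:
Y = 1.35 + 14.9600 = 16.3100.

16.3100


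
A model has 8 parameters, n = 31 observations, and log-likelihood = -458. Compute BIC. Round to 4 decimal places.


ln(31) = 3.433987.
k * ln(n) = 8 * 3.433987 = 27.471896.
-2L = 916.
BIC = 27.471896 + 916 = 943.471896, which rounds to 943.4719.

943.4719


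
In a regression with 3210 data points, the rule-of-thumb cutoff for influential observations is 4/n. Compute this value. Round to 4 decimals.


Using the rule of thumb:
Threshold = 4 / 3210 = 0.0012.

0.0012


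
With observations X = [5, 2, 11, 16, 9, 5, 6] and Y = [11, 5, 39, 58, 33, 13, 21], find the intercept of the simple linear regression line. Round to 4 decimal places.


First find the slope: b1 = 3.9674.
Means: xbar = 7.7143, ybar = 25.7143.
b0 = ybar - b1 * xbar = 25.7143 - 3.9674 * 7.7143 = -4.8913.

-4.8913


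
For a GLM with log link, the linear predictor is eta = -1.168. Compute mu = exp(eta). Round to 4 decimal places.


The inverse log link gives:
mu = exp(-1.168) = 0.3110.

0.3110


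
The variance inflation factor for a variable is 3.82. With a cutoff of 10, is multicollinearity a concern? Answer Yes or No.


Compare VIF = 3.82 to the threshold of 10.
3.82 < 10, so the answer is No.

No


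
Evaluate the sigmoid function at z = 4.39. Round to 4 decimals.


Compute exp(-4.3900) = 0.0124.
Sigmoid = 1 / (1 + 0.0124) = 1 / 1.0124 = 0.9878.

0.9878


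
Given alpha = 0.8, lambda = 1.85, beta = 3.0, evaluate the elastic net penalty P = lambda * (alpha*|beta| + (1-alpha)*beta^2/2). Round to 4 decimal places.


L1 component = 0.8 * |3.0| = 2.4000.
L2 component = 0.2 * 3.0^2 / 2 = 0.9000.
Penalty = 1.85 * (2.4000 + 0.9000) = 1.85 * 3.3000 = 6.1050.

6.1050


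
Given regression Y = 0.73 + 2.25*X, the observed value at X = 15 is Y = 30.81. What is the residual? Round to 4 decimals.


Fitted value at X = 15 is yhat = 0.73 + 2.25*15 = 34.4800.
Residual = 30.81 - 34.4800 = -3.6700.

-3.6700


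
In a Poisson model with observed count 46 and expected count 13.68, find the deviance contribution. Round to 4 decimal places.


y/mu = 46/13.68 = 3.362573 (approx.), and ln(46/13.68) = 1.212706.
y * ln(y/mu) = 46 * 1.212706 = 55.784476.
y - mu = 32.32.
D = 2 * (55.784476 - 32.32) = 46.928952, which rounds to 46.9290.

46.9290


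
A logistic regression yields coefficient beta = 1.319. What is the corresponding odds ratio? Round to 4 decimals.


Odds ratio = exp(beta) = exp(1.319).
= 3.7397.

3.7397


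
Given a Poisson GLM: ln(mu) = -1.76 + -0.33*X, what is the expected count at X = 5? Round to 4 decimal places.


Linear predictor: eta = -1.76 + (-0.33)(5) = -3.4100.
Expected count: mu = exp(-3.4100) = 0.0330.

0.0330


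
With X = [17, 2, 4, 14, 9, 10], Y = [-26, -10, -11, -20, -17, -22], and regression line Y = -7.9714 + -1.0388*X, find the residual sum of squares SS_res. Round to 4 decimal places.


For each point, residual = actual - predicted.
Residuals: [-0.3690, 0.0490, 1.1266, 2.5146, 0.3206, -3.6406].
Sum of squared residuals = 21.0878.

21.0878


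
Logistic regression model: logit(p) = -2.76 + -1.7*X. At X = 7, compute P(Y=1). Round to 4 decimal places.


z = -2.76 + -1.7 * 7 = -14.6600.
Sigmoid: P = 1 / (1 + exp(14.6600)) = 0.0000.

0.0000


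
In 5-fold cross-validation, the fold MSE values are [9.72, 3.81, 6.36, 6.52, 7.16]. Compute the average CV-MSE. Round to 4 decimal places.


Sum of fold MSEs = 33.5700.
Average = 33.5700 / 5 = 6.7140.

6.7140


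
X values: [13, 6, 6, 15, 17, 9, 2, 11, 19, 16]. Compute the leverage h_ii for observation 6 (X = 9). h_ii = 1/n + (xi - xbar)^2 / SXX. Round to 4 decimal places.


Mean of X: xbar = 11.4000.
SXX = 278.4000.
For X = 9: h = 1/10 + (9 - 11.4000)^2/278.4000 = 0.1207.

0.1207


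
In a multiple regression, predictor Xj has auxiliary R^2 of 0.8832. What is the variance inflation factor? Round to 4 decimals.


Denominator: 1 - 0.8832 = 0.1168.
VIF = 1 / 0.1168 = 8.5616.

8.5616


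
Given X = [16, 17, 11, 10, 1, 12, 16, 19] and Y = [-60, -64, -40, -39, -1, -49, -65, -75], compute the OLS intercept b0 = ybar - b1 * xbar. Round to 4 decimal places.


The slope is b1 = -4.0495.
Sample means are xbar = 12.7500 and ybar = -49.1250.
Intercept: b0 = -49.1250 - (-4.0495)(12.7500) = 2.5055.

2.5055


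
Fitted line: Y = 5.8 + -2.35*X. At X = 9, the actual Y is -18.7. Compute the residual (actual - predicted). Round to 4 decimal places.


Compute yhat = 5.8 + (-2.35)(9) = -15.3500.
Residual = actual - predicted = -18.7 - -15.3500 = -3.3500.

-3.3500


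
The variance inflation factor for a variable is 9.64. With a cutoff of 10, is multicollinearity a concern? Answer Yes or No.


Check: VIF = 9.64 vs threshold = 10.
Since 9.64 < 10, the answer is No.

No


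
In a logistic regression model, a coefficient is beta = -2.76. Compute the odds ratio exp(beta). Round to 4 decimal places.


Odds ratio = exp(beta) = exp(-2.76).
= 0.0633.

0.0633


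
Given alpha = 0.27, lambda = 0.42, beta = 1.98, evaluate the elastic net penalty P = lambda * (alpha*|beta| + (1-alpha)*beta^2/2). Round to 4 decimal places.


alpha * |beta| = 0.27 * 1.98 = 0.5346.
(1-alpha) * beta^2/2 = 0.73 * 3.9204/2 = 1.4309.
Total = 0.42 * (0.5346 + 1.4309) = 0.8255.

0.8255


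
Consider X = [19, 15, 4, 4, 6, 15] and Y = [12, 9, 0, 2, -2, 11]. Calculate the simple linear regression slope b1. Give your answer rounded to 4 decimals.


The sample means are xbar = 10.5000 and ybar = 5.3333.
Compute S_xx = 217.5000 and S_xy = 188.0000.
Slope b1 = S_xy / S_xx = 188.0000 / 217.5000 = 0.8644.

0.8644


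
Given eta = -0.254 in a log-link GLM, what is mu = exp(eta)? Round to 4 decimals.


Apply the inverse link:
mu = e^-0.254 = 0.7757.

0.7757


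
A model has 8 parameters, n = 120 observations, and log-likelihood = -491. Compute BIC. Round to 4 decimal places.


Compute k*ln(n) = 8*ln(120) = 8*4.787492 = 38.299936.
Then -2*loglik = 982.
BIC = 38.299936 + 982 = 1020.299936, which rounds to 1020.2999.

1020.2999


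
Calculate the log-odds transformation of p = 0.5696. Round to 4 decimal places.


The odds are p/(1-p) = 0.5696 / 0.4304 = 1.3234.
logit(p) = ln(1.3234) = 0.2802.

0.2802


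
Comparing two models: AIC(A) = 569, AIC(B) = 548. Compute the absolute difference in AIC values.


Compute |569 - 548| = 21.
Model B has the smaller AIC.

21


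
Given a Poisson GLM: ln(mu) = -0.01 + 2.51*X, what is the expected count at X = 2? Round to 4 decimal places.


Compute eta = -0.01 + 2.51 * 2 = 5.0100.
Apply inverse link: mu = e^5.0100 = 149.9047.

149.9047


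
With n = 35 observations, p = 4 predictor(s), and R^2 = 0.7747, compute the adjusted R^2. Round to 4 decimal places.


Using the formula:
(1 - 0.7747) = 0.2253.
Multiply by 34/30: 0.2253 * 34 = 7.6602, then 7.6602 / 30 = 0.2553.
Adj R^2 = 1 - 0.2553 = 0.7447.

0.7447


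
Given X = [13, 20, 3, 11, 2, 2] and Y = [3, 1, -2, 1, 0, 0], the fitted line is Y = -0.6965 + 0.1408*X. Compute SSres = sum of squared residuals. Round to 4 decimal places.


For each point, residual = actual - predicted.
Residuals: [1.8661, -1.1195, -1.7259, 0.1477, 0.4149, 0.4149].
Sum of squared residuals = 8.0804.

8.0804


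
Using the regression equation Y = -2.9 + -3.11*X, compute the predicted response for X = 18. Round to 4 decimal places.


Substitute X = 18 into the equation:
Y = -2.9 + -3.11 * 18 = -2.9 + -55.9800 = -58.8800.

-58.8800


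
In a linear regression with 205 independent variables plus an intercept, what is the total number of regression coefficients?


Including the intercept, the model has 205 predictor coefficients + 1 intercept.
Total = 206.

206


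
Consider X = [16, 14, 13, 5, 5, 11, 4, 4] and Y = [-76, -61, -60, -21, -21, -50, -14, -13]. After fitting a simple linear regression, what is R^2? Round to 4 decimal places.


The fitted line is Y = 5.1932 + -4.9659*X.
SSres = 21.7955, SStot = 4362.0000.
R^2 = 1 - SSres/SStot = 0.9950.

0.9950


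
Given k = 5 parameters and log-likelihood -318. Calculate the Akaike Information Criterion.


AIC = 2k - 2*loglik = 2(5) - 2(-318).
= 10 + 636 = 646.

646


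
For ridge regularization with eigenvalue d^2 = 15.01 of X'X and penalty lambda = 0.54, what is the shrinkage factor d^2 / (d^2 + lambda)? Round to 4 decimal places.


d^2 + lambda = 15.01 + 0.54 = 15.5500.
Shrinkage factor = 15.01/15.5500 = 0.9653.

0.9653


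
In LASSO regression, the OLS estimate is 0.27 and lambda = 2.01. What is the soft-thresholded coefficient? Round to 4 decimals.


Check: |0.27| = 0.27 vs lambda = 2.01.
Since |beta| <= lambda, the coefficient is set to 0.
Soft-thresholded coefficient = 0.0000.

0.0000


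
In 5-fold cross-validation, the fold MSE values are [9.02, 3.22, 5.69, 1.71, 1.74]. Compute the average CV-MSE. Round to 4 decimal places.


Total MSE across folds = 21.3800.
CV-MSE = 21.3800/5 = 4.2760.

4.2760


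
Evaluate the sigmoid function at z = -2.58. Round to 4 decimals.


Compute exp(2.5800) = 13.1971.
Sigmoid = 1 / (1 + 13.1971) = 1 / 14.1971 = 0.0704.

0.0704


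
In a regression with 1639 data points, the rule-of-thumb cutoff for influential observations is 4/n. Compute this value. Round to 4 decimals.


Cook's distance cutoff = 4/n = 4/1639.
= 0.0024.

0.0024


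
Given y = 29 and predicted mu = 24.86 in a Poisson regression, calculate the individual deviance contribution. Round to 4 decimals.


y/mu = 29/24.86 = 1.166533 (approx.), and ln(29/24.86) = 0.154036.
y * ln(y/mu) = 29 * 0.154036 = 4.467044.
y - mu = 4.14.
D = 2 * (4.467044 - 4.14) = 0.654088, which rounds to 0.6541.

0.6541


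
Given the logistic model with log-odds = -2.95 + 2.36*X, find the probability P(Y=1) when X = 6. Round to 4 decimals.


Compute z = -2.95 + (2.36)(6) = 11.2100.
exp(-z) = 0.0000.
P = 1/(1 + 0.0000) = 1.0000.

1.0000


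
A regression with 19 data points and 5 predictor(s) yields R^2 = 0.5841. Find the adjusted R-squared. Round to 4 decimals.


Plug in: Adj R^2 = 1 - (1 - 0.5841) * 18/13.
= 1 - 0.4159 * 18/13
= 1 - 7.4862 / 13
= 1 - 0.5759 = 0.4241.

0.4241


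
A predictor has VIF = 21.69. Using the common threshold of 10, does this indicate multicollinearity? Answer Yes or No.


Check: VIF = 21.69 vs threshold = 10.
Since 21.69 >= 10, the answer is Yes.

Yes


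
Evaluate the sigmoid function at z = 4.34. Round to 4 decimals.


Compute exp(-4.3400) = 0.0130.
Sigmoid = 1 / (1 + 0.0130) = 1 / 1.0130 = 0.9871.

0.9871


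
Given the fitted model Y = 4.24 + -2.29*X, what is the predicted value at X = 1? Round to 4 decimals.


Plug X = 1 into Y = 4.24 + -2.29*X:
Y = 4.24 + -2.2900 = 1.9500.

1.9500


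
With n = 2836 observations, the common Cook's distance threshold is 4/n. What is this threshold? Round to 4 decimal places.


The threshold is 4/n.
4/2836 = 0.0014.

0.0014


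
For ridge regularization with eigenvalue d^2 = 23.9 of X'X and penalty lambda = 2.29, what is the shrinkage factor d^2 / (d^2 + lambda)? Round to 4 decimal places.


d^2 + lambda = 23.9 + 2.29 = 26.1900.
Shrinkage factor = 23.9/26.1900 = 0.9126.

0.9126


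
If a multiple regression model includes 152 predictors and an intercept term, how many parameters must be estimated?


Including the intercept, the model has 152 predictor coefficients + 1 intercept.
Total = 153.

153


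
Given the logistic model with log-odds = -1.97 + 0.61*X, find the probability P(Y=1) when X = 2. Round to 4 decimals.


Compute z = -1.97 + (0.61)(2) = -0.7500.
exp(-z) = 2.1170.
P = 1/(1 + 2.1170) = 0.3208.

0.3208


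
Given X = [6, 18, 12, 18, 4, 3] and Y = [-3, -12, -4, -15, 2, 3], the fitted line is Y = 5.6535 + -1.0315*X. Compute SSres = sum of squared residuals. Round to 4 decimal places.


Compute predicted values, then residuals = yi - yhat_i.
Residuals: [-2.4645, 0.9135, 2.7245, -2.0865, 0.4725, 0.4410].
SSres = sum(residual^2) = 19.1024.

19.1024


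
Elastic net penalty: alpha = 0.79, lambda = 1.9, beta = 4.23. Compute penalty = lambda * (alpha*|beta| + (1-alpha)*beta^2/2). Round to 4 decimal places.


Compute:
L1 = 0.79 * 4.23 = 3.3417.
L2 = 0.21 * 4.23^2 / 2 = 1.8788.
Penalty = 1.9 * (3.3417 + 1.8788) = 9.9189.

9.9189


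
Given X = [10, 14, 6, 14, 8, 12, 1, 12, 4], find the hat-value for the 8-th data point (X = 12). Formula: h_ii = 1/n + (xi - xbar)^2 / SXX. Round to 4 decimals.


Compute xbar = 9.0000 with n = 9 observations.
SXX = 168.0000.
Leverage = 1/9 + (12 - 9.0000)^2/168.0000 = 0.1647.

0.1647


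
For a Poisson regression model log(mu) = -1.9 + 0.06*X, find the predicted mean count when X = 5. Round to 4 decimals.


Linear predictor: eta = -1.9 + (0.06)(5) = -1.6000.
Expected count: mu = exp(-1.6000) = 0.2019.

0.2019


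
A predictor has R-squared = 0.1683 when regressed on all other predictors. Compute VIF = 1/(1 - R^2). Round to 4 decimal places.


Denominator: 1 - 0.1683 = 0.8317.
VIF = 1 / 0.8317 = 1.2024.

1.2024


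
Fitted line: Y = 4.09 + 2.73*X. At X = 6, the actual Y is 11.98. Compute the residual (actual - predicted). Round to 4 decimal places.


Predicted = 4.09 + 2.73 * 6 = 20.4700.
Residual = 11.98 - 20.4700 = -8.4900.

-8.4900


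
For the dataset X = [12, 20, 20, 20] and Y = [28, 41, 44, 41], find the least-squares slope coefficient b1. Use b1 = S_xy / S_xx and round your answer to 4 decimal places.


First compute the means: xbar = 18.0000, ybar = 38.5000.
Then S_xx = sum((xi - xbar)^2) = 48.0000.
S_xy = sum((xi - xbar)(yi - ybar)) = 84.0000.
b1 = S_xy / S_xx = 84.0000 / 48.0000 = 1.7500.

1.7500


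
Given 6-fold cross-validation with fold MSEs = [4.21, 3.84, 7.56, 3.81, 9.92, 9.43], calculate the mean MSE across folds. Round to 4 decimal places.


Add all fold MSEs: 38.7700.
Divide by k = 6: 38.7700/6 = 6.4617.

6.4617


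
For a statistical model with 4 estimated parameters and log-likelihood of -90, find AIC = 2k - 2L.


Compute:
2k = 2*4 = 8.
-2*loglik = -2*(-90) = 180.
AIC = 8 + 180 = 188.

188


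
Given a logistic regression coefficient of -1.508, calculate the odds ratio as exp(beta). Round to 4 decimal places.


The odds ratio is computed as:
OR = e^(-1.508) = 0.2214.

0.2214


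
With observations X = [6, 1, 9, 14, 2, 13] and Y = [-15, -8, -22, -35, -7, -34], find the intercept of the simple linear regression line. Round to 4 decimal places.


Compute b1 = -2.2375 from the OLS formula.
With xbar = 7.5000 and ybar = -20.1667, the intercept is:
b0 = -20.1667 - -2.2375 * 7.5000 = -3.3857.

-3.3857


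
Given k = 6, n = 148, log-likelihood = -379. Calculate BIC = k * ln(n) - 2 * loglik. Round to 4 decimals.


ln(148) = 4.997212.
k * ln(n) = 6 * 4.997212 = 29.983272.
-2L = 758.
BIC = 29.983272 + 758 = 787.983272, which rounds to 787.9833.

787.9833


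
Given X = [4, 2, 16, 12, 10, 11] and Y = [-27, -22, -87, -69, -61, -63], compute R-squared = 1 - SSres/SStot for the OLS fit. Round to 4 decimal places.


Fit the OLS line: b0 = -10.6748, b1 = -4.8173.
SSres = 17.4324.
SStot = 3192.8333.
R^2 = 1 - 17.4324/3192.8333 = 0.9945.

0.9945


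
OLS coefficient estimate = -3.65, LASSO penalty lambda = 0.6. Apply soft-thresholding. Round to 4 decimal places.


Check: |-3.65| = 3.65 vs lambda = 0.6.
Since |beta| > lambda, coefficient = sign(beta)*(|beta| - lambda) = -3.0500.
Soft-thresholded coefficient = -3.0500.

-3.0500


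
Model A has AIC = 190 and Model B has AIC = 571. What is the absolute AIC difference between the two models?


Compute |190 - 571| = 381.
Model A has the smaller AIC.

381


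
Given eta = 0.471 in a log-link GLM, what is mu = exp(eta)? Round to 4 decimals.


The inverse log link gives:
mu = exp(0.471) = 1.6016.

1.6016


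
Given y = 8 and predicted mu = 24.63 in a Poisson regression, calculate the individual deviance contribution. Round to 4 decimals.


y/mu = 8/24.63 = 0.324807 (approx.), and ln(8/24.63) = -1.124524.
y * ln(y/mu) = 8 * -1.124524 = -8.996192.
y - mu = -16.63.
D = 2 * (-8.996192 - -16.63) = 15.267616, which rounds to 15.2676.

15.2676


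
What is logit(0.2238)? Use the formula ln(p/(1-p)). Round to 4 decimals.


Compute the odds: 0.2238/0.7762 = 0.2883.
Take the natural log: ln(0.2883) = -1.2437.

-1.2437


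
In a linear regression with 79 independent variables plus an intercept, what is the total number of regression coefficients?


Total coefficients = number of predictors + 1 (for the intercept).
= 79 + 1 = 80.

80


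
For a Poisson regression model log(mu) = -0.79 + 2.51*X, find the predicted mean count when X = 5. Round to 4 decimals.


Compute eta = -0.79 + 2.51 * 5 = 11.7600.
Apply inverse link: mu = e^11.7600 = 128027.4535.

128027.4535


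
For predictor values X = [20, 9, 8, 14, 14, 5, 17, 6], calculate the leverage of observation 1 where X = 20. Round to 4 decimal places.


n = 8, xbar = 11.6250.
SXX = sum((xi - xbar)^2) = 205.8750.
h = 1/8 + (20 - 11.6250)^2 / 205.8750 = 0.4657.

0.4657


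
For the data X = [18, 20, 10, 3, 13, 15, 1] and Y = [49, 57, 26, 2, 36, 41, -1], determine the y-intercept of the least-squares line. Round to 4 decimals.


Compute b1 = 3.0920 from the OLS formula.
With xbar = 11.4286 and ybar = 30.0000, the intercept is:
b0 = 30.0000 - 3.0920 * 11.4286 = -5.3370.

-5.3370


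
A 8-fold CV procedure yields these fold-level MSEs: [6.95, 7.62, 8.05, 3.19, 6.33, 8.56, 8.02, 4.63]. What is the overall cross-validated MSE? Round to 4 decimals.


Add all fold MSEs: 53.3500.
Divide by k = 8: 53.3500/8 = 6.6688.

6.6688


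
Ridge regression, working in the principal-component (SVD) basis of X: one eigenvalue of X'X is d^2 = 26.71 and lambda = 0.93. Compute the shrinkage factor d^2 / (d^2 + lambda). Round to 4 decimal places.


Denominator = d^2 + lambda = 26.71 + 0.93 = 27.6400.
Shrinkage = 26.71 / 27.6400 = 0.9664.

0.9664


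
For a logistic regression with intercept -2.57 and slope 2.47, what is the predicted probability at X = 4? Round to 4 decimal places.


Linear predictor: z = -2.57 + 2.47 * 4 = 7.3100.
P = 1/(1 + exp(-7.3100)) = 1/(1 + 0.0007) = 0.9993.

0.9993


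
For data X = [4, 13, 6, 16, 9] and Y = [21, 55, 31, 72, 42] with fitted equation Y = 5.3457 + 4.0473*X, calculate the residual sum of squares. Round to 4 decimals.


For each point, residual = actual - predicted.
Residuals: [-0.5349, -2.9606, 1.3705, 1.8975, 0.2286].
Sum of squared residuals = 14.5823.

14.5823


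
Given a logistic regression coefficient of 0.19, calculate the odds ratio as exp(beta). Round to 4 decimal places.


Odds ratio = exp(beta) = exp(0.19).
= 1.2092.

1.2092


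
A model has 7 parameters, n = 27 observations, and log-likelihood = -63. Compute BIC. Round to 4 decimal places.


k * ln(n) = 7 * ln(27) = 7 * 3.295837 = 23.070859.
-2 * loglik = -2 * (-63) = 126.
BIC = 23.070859 + 126 = 149.070859, which rounds to 149.0709.

149.0709


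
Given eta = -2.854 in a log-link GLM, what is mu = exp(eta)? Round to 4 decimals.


mu = exp(eta) = exp(-2.854).
= 0.0576.

0.0576


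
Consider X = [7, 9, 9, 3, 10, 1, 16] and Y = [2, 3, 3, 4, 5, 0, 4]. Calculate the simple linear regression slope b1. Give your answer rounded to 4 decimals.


The sample means are xbar = 7.8571 and ybar = 3.0000.
Compute S_xx = 144.8571 and S_xy = 29.0000.
Slope b1 = S_xy / S_xx = 29.0000 / 144.8571 = 0.2002.

0.2002


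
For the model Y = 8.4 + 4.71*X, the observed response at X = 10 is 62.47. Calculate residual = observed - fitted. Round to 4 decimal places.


Predicted = 8.4 + 4.71 * 10 = 55.5000.
Residual = 62.47 - 55.5000 = 6.9700.

6.9700


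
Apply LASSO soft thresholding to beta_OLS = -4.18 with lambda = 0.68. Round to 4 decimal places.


|beta_OLS| = 4.18.
lambda = 0.68.
Since |beta| > lambda, coefficient = sign(beta)*(|beta| - lambda) = -3.5000.
Result = -3.5000.

-3.5000


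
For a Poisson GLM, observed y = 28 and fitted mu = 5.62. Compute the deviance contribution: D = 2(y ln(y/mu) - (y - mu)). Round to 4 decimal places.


y/mu = 28/5.62 = 4.982206 (approx.), and ln(28/5.62) = 1.605873.
y * ln(y/mu) = 28 * 1.605873 = 44.964444.
y - mu = 22.38.
D = 2 * (44.964444 - 22.38) = 45.168888, which rounds to 45.1689.

45.1689


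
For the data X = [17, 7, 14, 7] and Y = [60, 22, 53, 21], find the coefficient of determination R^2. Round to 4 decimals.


After computing the OLS fit (b0=-6.1466, b1=4.0130):
SSres = 13.9870, SStot = 1250.0000.
R^2 = 1 - 13.9870/1250.0000 = 0.9888.

0.9888


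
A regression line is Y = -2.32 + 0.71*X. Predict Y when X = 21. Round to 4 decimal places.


Plug X = 21 into Y = -2.32 + 0.71*X:
Y = -2.32 + 14.9100 = 12.5900.

12.5900


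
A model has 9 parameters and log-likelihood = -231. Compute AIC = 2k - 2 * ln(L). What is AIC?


AIC = 2*9 - 2*(-231).
= 18 + 462 = 480.

480


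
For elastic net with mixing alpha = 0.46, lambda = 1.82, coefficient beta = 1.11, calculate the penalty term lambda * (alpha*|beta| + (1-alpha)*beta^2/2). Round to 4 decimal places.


alpha * |beta| = 0.46 * 1.11 = 0.5106.
(1-alpha) * beta^2/2 = 0.54 * 1.2321/2 = 0.3327.
Total = 1.82 * (0.5106 + 0.3327) = 1.5347.

1.5347


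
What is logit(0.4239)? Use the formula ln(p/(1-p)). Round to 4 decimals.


The odds are p/(1-p) = 0.4239 / 0.5761 = 0.7358.
logit(p) = ln(0.7358) = -0.3068.

-0.3068


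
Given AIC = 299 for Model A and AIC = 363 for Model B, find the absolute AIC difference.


Compute |299 - 363| = 64.
Model A has the smaller AIC.

64


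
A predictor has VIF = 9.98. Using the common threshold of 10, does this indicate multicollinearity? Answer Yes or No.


Compare VIF = 9.98 to the threshold of 10.
9.98 < 10, so the answer is No.

No


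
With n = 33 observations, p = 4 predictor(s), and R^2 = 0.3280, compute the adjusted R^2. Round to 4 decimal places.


Adjusted R^2 = 1 - (1 - R^2) * (n-1)/(n-p-1).
(1 - R^2) = 0.6720.
(n-1)/(n-p-1) = 32/28.
(1 - R^2) * (n-1) = 0.6720 * 32 = 21.5040.
Divide by (n-p-1): 21.5040 / 28 = 0.7680.
Adj R^2 = 1 - 0.7680 = 0.2320.

0.2320


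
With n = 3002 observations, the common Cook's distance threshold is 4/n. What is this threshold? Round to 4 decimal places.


The threshold is 4/n.
4/3002 = 0.0013.

0.0013


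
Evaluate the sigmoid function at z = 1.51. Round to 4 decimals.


First, exp(-1.5100) = 0.2209.
Then sigma(z) = 1/(1 + 0.2209) = 0.8191.

0.8191


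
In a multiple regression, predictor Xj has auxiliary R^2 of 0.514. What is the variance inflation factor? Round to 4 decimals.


Denominator: 1 - 0.514 = 0.486.
VIF = 1 / 0.486 = 2.0576.

2.0576


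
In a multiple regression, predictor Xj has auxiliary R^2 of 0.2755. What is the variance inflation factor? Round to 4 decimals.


VIF = 1 / (1 - 0.2755).
= 1 / 0.7245 = 1.3803.

1.3803


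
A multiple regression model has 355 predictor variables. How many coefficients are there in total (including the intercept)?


Total coefficients = number of predictors + 1 (for the intercept).
= 355 + 1 = 356.

356


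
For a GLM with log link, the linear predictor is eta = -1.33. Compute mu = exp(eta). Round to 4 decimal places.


mu = exp(eta) = exp(-1.33).
= 0.2645.

0.2645


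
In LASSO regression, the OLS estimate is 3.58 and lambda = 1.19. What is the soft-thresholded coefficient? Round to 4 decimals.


Absolute value: |3.58| = 3.58.
Compare to lambda = 1.19.
Since |beta| > lambda, coefficient = sign(beta)*(|beta| - lambda) = 2.3900.

2.3900


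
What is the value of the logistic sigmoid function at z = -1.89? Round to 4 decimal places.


First, exp(1.8900) = 6.6194.
Then sigma(z) = 1/(1 + 6.6194) = 0.1312.

0.1312


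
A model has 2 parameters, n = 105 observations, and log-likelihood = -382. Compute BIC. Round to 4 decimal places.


ln(105) = 4.653960.
k * ln(n) = 2 * 4.653960 = 9.307920.
-2L = 764.
BIC = 9.307920 + 764 = 773.307920, which rounds to 773.3079.

773.3079


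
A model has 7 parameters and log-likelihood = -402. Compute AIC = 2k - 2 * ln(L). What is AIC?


AIC = 2*7 - 2*(-402).
= 14 + 804 = 818.

818


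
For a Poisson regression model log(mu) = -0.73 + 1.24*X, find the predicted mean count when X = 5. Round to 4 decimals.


Compute eta = -0.73 + 1.24 * 5 = 5.4700.
Apply inverse link: mu = e^5.4700 = 237.4602.

237.4602


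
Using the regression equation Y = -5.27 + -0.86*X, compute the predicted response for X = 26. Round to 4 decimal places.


Plug X = 26 into Y = -5.27 + -0.86*X:
Y = -5.27 + -22.3600 = -27.6300.

-27.6300
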